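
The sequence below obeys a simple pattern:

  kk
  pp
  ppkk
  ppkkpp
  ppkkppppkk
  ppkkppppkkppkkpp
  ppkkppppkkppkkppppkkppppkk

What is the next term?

ppkkppppkkppkkppppkkppppkkppkkppppkkppkkpp

From term 3 onward, concatenate the last term with the second-to-last: pp·kk = ppkk, ppkk·pp = ppkkpp, …
Continuing: ppkkppppkkppkkppppkkppppkk · ppkkppppkkppkkpp gives term 8.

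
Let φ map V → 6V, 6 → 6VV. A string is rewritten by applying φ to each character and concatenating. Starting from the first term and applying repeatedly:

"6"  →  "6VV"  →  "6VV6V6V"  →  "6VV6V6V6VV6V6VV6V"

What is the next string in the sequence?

φ(6VV6V6V6VV6V6VV6V) expands symbol-by-symbol to 6VV 6V 6V 6VV 6V 6VV 6V 6VV 6V 6V 6VV 6V 6VV 6V 6V 6VV 6V; joining the 17 pieces gives the next term.

6VV6V6V6VV6V6VV6V6VV6V6V6VV6V6VV6V6V6VV6V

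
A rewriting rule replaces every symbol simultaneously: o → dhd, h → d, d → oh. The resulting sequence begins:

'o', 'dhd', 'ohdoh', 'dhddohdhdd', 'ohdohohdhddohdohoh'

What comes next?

Rewriting the 18 symbols of ohdohohdhddohdohoh one by one yields dhd d oh dhd d dhd d oh d oh oh dhd d oh dhd d dhd d; concatenated:

dhddohdhdddhddohdohohdhddohdhdddhdd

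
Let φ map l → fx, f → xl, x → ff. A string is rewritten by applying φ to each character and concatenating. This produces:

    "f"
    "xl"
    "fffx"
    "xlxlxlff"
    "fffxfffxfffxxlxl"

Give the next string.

Applying the rule to each of the 16 symbols of fffxfffxfffxxlxl gives the pieces xl xl xl ff xl xl xl ff xl xl xl ff ff fx ff fx, which concatenate to the answer.

xlxlxlffxlxlxlffxlxlxlfffffxfffx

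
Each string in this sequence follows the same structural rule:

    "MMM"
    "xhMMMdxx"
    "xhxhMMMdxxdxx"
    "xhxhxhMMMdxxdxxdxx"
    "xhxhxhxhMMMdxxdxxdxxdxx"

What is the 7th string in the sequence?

Every step adds xh to the front and dxx to the end of the previous string.
From xhxhxhxhMMMdxxdxxdxxdxx, 2 further steps: xhxhxhxhMMMdxxdxxdxxdxx → xhxhxhxhxhMMMdxxdxxdxxdxxdxx → (answer).

xhxhxhxhxhxhMMMdxxdxxdxxdxxdxxdxx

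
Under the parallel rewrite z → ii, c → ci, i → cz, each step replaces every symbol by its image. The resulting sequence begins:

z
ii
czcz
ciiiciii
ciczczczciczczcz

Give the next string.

φ(ciczczczciczczcz) expands symbol-by-symbol to ci cz ci ii ci ii ci ii ci cz ci ii ci ii ci ii; joining the 16 pieces gives the next term.

ciczciiiciiiciiiciczciiiciiiciii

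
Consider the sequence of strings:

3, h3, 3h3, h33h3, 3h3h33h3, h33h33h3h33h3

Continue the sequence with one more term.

3h3h33h3h33h33h3h33h3

This is a Fibonacci-style word recurrence s(k) = s(k−2)·s(k−1): e.g. 3·h3 = 3h3.
The next term joins 3h3h33h3 and h33h33h3h33h3.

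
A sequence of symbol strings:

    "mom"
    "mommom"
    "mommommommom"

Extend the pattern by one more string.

Every step duplicates the string.
So the next term is two copies of mommommommom.

mommommommommommommommom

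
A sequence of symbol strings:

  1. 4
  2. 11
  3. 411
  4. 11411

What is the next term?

41111411

This is a Fibonacci-style word recurrence s(k) = s(k−2)·s(k−1): e.g. 4·11 = 411.
Continuing: 411 · 11411 gives term 5.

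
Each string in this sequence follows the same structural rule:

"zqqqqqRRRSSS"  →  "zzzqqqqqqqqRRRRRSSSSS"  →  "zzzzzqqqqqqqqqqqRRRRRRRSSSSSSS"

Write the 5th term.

Reading off run lengths: z runs 1, 3, 5; q runs 5, 8, 11; R runs 3, 5, 7; S runs 3, 5, 7 — each is linear in n (n = 1, 2, …).
For term 5, n = 5, so the run lengths are 9, 17, 11, 11.

zzzzzzzzzqqqqqqqqqqqqqqqqqRRRRRRRRRRRSSSSSSSSSSS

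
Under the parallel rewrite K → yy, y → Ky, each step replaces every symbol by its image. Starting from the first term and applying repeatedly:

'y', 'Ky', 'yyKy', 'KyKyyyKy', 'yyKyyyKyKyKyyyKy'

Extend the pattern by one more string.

KyKyyyKyKyKyyyKyyyKyyyKyKyKyyyKy

φ(yyKyyyKyKyKyyyKy) expands symbol-by-symbol to Ky Ky yy Ky Ky Ky yy Ky yy Ky yy Ky Ky Ky yy Ky; joining the 16 pieces gives the next term.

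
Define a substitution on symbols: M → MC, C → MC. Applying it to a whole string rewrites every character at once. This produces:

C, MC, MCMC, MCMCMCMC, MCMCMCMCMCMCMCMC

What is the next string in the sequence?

MCMCMCMCMCMCMCMCMCMCMCMCMCMCMCMC

Applying the rule to each of the 16 symbols of MCMCMCMCMCMCMCMC gives the pieces MC MC MC MC MC MC MC MC MC MC MC MC MC MC MC MC, which concatenate to the answer.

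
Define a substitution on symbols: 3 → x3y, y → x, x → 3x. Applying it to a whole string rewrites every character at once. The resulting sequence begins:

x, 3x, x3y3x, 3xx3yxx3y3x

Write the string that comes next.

Apply φ to 3xx3yxx3y3x symbol by symbol: 3→x3y, x→3x, x→3x, 3→x3y, y→x, x→3x, x→3x, 3→x3y, y→x, 3→x3y, x→3x; joined: x3y 3x 3x x3y x 3x 3x x3y x x3y 3x.

x3y3x3xx3yx3x3xx3yxx3y3x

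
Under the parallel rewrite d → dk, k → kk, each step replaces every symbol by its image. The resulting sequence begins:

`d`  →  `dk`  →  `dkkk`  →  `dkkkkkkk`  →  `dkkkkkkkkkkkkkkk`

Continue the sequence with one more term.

Rewriting the 16 symbols of dkkkkkkkkkkkkkkk one by one yields dk kk kk kk kk kk kk kk kk kk kk kk kk kk kk kk; concatenated:

dkkkkkkkkkkkkkkkkkkkkkkkkkkkkkkk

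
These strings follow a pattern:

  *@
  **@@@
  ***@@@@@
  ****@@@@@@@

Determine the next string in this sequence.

Each string has the form *^{n} @^{2n-1} (n = 1, 2, …).
For the next term, n = 5, so the run lengths are 5, 9.

*****@@@@@@@@@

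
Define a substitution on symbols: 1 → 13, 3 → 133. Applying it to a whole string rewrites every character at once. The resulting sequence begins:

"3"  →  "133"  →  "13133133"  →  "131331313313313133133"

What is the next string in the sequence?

1313313133133131331313313313133133131331313313313133133

Replace each of the 21 characters of 131331313313313133133 in place — 13 133 13 133 133 13 133 13 133 133 13 133 133 13 133 13 133 133 13 133 133 — and concatenate.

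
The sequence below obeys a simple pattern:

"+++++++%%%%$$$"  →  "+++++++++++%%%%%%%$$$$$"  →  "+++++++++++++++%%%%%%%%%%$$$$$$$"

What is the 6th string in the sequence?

+++++++++++++++++++++++++++%%%%%%%%%%%%%%%%%%%$$$$$$$$$$$$$

Each string has the form +^{4n-1} %^{3n-2} $^{2n-1}, where the shown terms are n = 2, 3, 4.
For term 6, n = 7, so the run lengths are 27, 19, 13.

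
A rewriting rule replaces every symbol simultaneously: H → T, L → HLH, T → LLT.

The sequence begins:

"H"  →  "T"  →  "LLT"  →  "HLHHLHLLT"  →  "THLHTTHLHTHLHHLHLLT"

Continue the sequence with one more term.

φ(THLHTTHLHTHLHHLHLLT) expands symbol-by-symbol to LLT T HLH T LLT LLT T HLH T LLT T HLH T T HLH T HLH HLH LLT; joining the 19 pieces gives the next term.

LLTTHLHTLLTLLTTHLHTLLTTHLHTTHLHTHLHHLHLLT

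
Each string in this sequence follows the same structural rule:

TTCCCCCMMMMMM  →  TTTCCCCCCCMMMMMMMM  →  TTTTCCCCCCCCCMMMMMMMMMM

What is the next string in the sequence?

TTTTTCCCCCCCCCCCMMMMMMMMMMMM

Reading off run lengths: T runs 2, 3, 4; C runs 5, 7, 9; M runs 6, 8, 10 — each is linear in n, where the shown terms are n = 3, 4, 5.
For the next term, n = 6, so the run lengths are 5, 11, 12.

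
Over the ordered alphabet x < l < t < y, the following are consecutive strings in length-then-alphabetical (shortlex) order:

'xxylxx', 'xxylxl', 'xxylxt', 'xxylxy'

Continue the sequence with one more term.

Treat xxylxy as a base-4 numeral over the given alphabet and add one, carrying through any trailing y's.

xxyllx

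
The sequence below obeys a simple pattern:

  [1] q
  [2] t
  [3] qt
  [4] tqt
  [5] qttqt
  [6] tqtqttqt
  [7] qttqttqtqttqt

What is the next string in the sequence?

tqtqttqtqttqttqtqttqt

From term 3 onward, concatenate the second-to-last term with the last: q·t = qt, t·qt = tqt, …
The next term joins tqtqttqt and qttqttqtqttqt.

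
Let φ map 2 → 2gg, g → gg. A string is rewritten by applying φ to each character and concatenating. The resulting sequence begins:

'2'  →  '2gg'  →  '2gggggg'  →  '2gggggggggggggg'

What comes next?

Rewriting the 15 symbols of 2gggggggggggggg one by one yields 2gg gg gg gg gg gg gg gg gg gg gg gg gg gg gg; concatenated:

2gggggggggggggggggggggggggggggg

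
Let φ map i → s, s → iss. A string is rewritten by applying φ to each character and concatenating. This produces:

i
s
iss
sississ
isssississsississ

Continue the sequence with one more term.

sissississsississsissississsississsississ

φ(isssississsississ) expands symbol-by-symbol to s iss iss iss s iss iss s iss iss iss s iss iss s iss iss; joining the 17 pieces gives the next term.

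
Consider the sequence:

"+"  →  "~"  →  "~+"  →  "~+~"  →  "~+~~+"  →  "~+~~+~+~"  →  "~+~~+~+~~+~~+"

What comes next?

~+~~+~+~~+~~+~+~~+~+~

This is a Fibonacci-style word recurrence s(k) = s(k−1)·s(k−2): e.g. ~·+ = ~+.
The next term joins ~+~~+~+~~+~~+ and ~+~~+~+~.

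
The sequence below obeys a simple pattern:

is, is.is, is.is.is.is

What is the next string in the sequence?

Each string is two copies of the previous one joined by '.'.
Doubling is.is.is.is with '.' between the halves:

is.is.is.is.is.is.is.is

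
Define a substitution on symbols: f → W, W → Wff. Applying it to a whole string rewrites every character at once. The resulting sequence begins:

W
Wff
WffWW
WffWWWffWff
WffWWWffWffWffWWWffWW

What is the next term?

WffWWWffWffWffWWWffWWWffWWWffWffWffWWWffWff

Replace each of the 21 characters of WffWWWffWffWffWWWffWW in place — Wff W W Wff Wff Wff W W Wff W W Wff W W Wff Wff Wff W W Wff Wff — and concatenate.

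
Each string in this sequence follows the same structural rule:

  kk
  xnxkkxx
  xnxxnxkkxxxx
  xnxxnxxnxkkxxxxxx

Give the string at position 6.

xnxxnxxnxxnxxnxkkxxxxxxxxxx

Each term wraps the previous one in xnx on the left and xx on the right.
From xnxxnxxnxkkxxxxxx, 2 further steps: xnxxnxxnxkkxxxxxx → xnxxnxxnxxnxkkxxxxxxxx → (answer).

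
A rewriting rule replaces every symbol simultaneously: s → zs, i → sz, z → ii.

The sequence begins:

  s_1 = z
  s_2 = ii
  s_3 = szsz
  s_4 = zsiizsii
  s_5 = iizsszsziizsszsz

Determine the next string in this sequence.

Rewriting the 16 symbols of iizsszsziizsszsz one by one yields sz sz ii zs zs ii zs ii sz sz ii zs zs ii zs ii; concatenated:

szsziizszsiizsiiszsziizszsiizsii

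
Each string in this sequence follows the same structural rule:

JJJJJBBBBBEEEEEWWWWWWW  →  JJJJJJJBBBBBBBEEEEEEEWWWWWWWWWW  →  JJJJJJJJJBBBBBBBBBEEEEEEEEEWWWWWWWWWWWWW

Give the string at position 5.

JJJJJJJJJJJJJBBBBBBBBBBBBBEEEEEEEEEEEEEWWWWWWWWWWWWWWWWWWW

The n-th term is 2n+1 J's then 2n+1 B's then 2n+1 E's then 3n+1 W's, where the shown terms are n = 2, 3, 4.
For term 5, n = 6, so the run lengths are 13, 13, 13, 19.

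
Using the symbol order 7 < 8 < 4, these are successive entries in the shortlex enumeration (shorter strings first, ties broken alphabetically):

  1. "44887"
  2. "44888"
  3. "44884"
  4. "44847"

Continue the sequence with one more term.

The successor of 44847 increments the rightmost position that isn't already 4 and resets every position after it to 7.

44848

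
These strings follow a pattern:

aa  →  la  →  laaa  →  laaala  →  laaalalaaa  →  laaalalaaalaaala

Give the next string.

Each term (from the third on) is the previous term followed by the one before it: term 3 = la·aa = laaa.
Continuing: laaalalaaalaaala · laaalalaaa gives term 7.

laaalalaaalaaalalaaalalaaa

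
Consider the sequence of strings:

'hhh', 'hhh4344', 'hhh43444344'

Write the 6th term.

hhh43444344434443444344

Each term is the previous one with 4344 appended.
From hhh43444344, 3 further steps: hhh43444344 → hhh434443444344 → hhh4344434443444344 → (answer).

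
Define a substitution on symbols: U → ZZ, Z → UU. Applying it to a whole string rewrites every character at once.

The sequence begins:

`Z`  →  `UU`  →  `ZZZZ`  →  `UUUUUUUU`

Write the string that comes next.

Expanding UUUUUUUU: U→ZZ, U→ZZ, U→ZZ, U→ZZ, U→ZZ, U→ZZ, U→ZZ, U→ZZ. Concatenated: ZZ ZZ ZZ ZZ ZZ ZZ ZZ ZZ.

ZZZZZZZZZZZZZZZZ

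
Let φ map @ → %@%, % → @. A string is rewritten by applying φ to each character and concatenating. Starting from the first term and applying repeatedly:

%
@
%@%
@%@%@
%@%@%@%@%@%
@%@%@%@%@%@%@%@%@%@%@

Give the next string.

Replace each of the 21 characters of @%@%@%@%@%@%@%@%@%@%@ in place — %@% @ %@% @ %@% @ %@% @ %@% @ %@% @ %@% @ %@% @ %@% @ %@% @ %@% — and concatenate.

%@%@%@%@%@%@%@%@%@%@%@%@%@%@%@%@%@%@%@%@%@%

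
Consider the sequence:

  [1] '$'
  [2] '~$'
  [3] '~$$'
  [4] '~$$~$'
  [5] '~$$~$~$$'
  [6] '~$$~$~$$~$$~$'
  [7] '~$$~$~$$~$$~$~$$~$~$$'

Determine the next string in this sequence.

~$$~$~$$~$$~$~$$~$~$$~$$~$~$$~$$~$

From term 3 onward, concatenate the last term with the second-to-last: ~$·$ = ~$$, ~$$·~$ = ~$$~$, …
Continuing: ~$$~$~$$~$$~$~$$~$~$$ · ~$$~$~$$~$$~$ gives term 8.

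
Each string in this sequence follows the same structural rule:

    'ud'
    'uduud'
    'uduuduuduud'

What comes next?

uduuduuduuduuduuduuduud

s(k+1) = s(k)·u·s(k) — each term doubles the last with 'u' between the halves.
One more doubling of uduuduuduud gives the answer.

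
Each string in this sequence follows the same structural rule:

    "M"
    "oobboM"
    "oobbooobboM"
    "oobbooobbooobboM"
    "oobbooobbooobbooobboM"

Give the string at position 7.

oobbooobbooobbooobbooobbooobboM

Each term is the previous one with oobbo prepended.
From oobbooobbooobbooobboM, 2 further steps: oobbooobbooobbooobboM → oobbooobbooobbooobbooobboM → (answer).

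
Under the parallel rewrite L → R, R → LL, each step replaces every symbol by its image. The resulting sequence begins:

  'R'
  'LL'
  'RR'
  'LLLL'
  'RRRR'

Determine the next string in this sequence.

LLLLLLLL

Expanding RRRR: R→LL, R→LL, R→LL, R→LL. Concatenated: LL LL LL LL.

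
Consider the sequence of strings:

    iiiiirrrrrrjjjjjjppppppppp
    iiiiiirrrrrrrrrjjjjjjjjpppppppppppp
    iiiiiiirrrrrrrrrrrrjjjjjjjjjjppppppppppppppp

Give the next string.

Each string has the form i^{n+3} r^{3n} j^{2n+2} p^{3n+3}, where the shown terms are n = 2, 3, 4.
At n = 5 the blocks have lengths 8, 15, 12, 18.

iiiiiiiirrrrrrrrrrrrrrrjjjjjjjjjjjjpppppppppppppppppp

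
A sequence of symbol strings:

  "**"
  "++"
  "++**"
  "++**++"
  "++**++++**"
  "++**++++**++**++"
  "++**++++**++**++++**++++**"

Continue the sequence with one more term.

++**++++**++**++++**++++**++**++++**++**++

This is a Fibonacci-style word recurrence s(k) = s(k−1)·s(k−2): e.g. ++·** = ++**.
So term 8 is ++**++++**++**++++**++++**·++**++++**++**++.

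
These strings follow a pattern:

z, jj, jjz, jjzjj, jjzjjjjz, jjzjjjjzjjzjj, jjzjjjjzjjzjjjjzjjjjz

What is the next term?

This is a Fibonacci-style word recurrence s(k) = s(k−1)·s(k−2): e.g. jj·z = jjz.
The next term joins jjzjjjjzjjzjjjjzjjjjz and jjzjjjjzjjzjj.

jjzjjjjzjjzjjjjzjjjjzjjzjjjjzjjzjj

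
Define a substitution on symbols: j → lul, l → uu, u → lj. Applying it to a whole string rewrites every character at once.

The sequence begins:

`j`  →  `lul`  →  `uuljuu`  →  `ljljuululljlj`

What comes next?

φ(ljljuululljlj) expands symbol-by-symbol to uu lul uu lul lj lj uu lj uu uu lul uu lul; joining the 13 pieces gives the next term.

uululuululljljuuljuuuululuulul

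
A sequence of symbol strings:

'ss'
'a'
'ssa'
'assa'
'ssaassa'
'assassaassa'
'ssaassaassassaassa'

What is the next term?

This is a Fibonacci-style word recurrence s(k) = s(k−2)·s(k−1): e.g. ss·a = ssa.
The next term joins assassaassa and ssaassaassassaassa.

assassaassassaassaassassaassa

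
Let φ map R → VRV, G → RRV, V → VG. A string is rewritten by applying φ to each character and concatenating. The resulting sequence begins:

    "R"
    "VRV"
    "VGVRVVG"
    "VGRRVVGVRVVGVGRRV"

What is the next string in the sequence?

Rewriting the 17 symbols of VGRRVVGVRVVGVGRRV one by one yields VG RRV VRV VRV VG VG RRV VG VRV VG VG RRV VG RRV VRV VRV VG; concatenated:

VGRRVVRVVRVVGVGRRVVGVRVVGVGRRVVGRRVVRVVRVVG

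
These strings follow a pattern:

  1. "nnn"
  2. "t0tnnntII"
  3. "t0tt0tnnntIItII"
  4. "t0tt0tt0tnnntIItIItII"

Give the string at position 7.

t0tt0tt0tt0tt0tt0tnnntIItIItIItIItIItII

Each term wraps the previous one in t0t on the left and tII on the right.
From t0tt0tt0tnnntIItIItII, 3 further steps: t0tt0tt0tnnntIItIItII → t0tt0tt0tt0tnnntIItIItIItII → t0tt0tt0tt0tt0tnnntIItIItIItIItII → (answer).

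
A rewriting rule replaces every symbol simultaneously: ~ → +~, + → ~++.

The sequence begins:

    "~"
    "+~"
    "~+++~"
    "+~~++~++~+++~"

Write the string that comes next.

~+++~+~~++~+++~~++~+++~~++~++~+++~

Applying the rule to each of the 13 symbols of +~~++~++~+++~ gives the pieces ~++ +~ +~ ~++ ~++ +~ ~++ ~++ +~ ~++ ~++ ~++ +~, which concatenate to the answer.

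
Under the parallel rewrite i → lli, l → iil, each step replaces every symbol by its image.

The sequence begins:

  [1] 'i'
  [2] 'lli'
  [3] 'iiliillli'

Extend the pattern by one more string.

Apply φ to iiliillli symbol by symbol: i→lli, i→lli, l→iil, i→lli, i→lli, l→iil, l→iil, l→iil, i→lli; joined: lli lli iil lli lli iil iil iil lli.

llilliiilllilliiiliiliillli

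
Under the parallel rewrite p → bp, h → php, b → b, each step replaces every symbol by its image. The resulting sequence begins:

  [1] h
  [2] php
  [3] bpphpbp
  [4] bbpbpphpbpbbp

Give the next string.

Applying the rule to each of the 13 symbols of bbpbpphpbpbbp gives the pieces b b bp b bp bp php bp b bp b b bp, which concatenate to the answer.

bbbpbbpbpphpbpbbpbbbp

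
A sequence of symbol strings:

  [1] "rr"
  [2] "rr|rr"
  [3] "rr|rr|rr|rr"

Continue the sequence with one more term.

s(k+1) = s(k)·|·s(k) — each term doubles the last with '|' between the halves.
So the next term is two copies of rr|rr|rr|rr with '|' between the halves.

rr|rr|rr|rr|rr|rr|rr|rr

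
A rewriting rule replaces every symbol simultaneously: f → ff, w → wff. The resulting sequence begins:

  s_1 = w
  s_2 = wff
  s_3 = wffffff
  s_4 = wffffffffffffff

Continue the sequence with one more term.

Replace each of the 15 characters of wffffffffffffff in place — wff ff ff ff ff ff ff ff ff ff ff ff ff ff ff — and concatenate.

wffffffffffffffffffffffffffffff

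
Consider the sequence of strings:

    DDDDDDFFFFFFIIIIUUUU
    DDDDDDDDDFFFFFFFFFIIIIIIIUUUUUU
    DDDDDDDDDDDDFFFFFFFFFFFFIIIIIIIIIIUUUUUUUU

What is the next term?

DDDDDDDDDDDDDDDFFFFFFFFFFFFFFFIIIIIIIIIIIIIUUUUUUUUUU

Each string has the form D^{3n} F^{3n} I^{3n-2} U^{2n}, where the shown terms are n = 2, 3, 4.
At n = 5 the blocks have lengths 15, 15, 13, 10.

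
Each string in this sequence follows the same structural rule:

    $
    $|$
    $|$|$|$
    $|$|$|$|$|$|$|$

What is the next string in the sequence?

$|$|$|$|$|$|$|$|$|$|$|$|$|$|$|$

Each string is two copies of the previous one joined by '|'.
One more doubling of $|$|$|$|$|$|$|$ gives the answer.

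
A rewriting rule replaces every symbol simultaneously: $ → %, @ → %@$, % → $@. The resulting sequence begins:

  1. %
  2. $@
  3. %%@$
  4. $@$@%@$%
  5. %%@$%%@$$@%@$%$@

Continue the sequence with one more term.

Rewriting the 16 symbols of %%@$%%@$$@%@$%$@ one by one yields $@ $@ %@$ % $@ $@ %@$ % % %@$ $@ %@$ % $@ % %@$; concatenated:

$@$@%@$%$@$@%@$%%%@$$@%@$%$@%%@$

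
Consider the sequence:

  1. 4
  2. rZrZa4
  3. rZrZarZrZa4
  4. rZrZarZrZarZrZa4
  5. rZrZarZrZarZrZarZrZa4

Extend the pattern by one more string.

The strings grow by a fixed prefix rZrZa each time.
Applying this once more to rZrZarZrZarZrZarZrZa4:

rZrZarZrZarZrZarZrZarZrZa4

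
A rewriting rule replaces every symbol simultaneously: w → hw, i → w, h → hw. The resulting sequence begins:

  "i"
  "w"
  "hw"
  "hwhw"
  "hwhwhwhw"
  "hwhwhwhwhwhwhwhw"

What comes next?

hwhwhwhwhwhwhwhwhwhwhwhwhwhwhwhw

Applying the rule to each of the 16 symbols of hwhwhwhwhwhwhwhw gives the pieces hw hw hw hw hw hw hw hw hw hw hw hw hw hw hw hw, which concatenate to the answer.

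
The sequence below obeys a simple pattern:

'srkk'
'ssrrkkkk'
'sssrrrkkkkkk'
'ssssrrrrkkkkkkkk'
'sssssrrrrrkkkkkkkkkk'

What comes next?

Reading off run lengths: s runs 1, 2, 3, 4, 5; r runs 1, 2, 3, 4, 5; k runs 2, 4, 6, 8, 10 — each is linear in n (n = 1, 2, …).
For the next term, n = 6, so the run lengths are 6, 6, 12.

ssssssrrrrrrkkkkkkkkkkkk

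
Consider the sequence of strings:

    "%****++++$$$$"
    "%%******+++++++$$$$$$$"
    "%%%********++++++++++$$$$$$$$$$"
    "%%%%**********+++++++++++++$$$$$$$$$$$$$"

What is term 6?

%%%%%%**************+++++++++++++++++++$$$$$$$$$$$$$$$$$$$

Term n consists of n-1 %'s, followed by 2n *'s, followed by 3n-2 +'s, followed by 3n-2 $'s, where the shown terms are n = 2, 3, 4, 5.
Setting n = 7 gives 6, 14, 19, 19 characters in each block.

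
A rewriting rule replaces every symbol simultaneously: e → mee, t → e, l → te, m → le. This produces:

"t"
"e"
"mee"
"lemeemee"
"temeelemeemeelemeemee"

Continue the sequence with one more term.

emeelemeemeetemeelemeemeelemeemeetemeelemeemeelemeemee

φ(temeelemeemeelemeemee) expands symbol-by-symbol to e mee le mee mee te mee le mee mee le mee mee te mee le mee mee le mee mee; joining the 21 pieces gives the next term.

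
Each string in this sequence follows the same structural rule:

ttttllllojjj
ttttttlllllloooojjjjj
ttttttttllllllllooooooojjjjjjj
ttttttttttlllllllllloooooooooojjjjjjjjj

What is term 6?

ttttttttttttttlllllllllllllloooooooooooooooojjjjjjjjjjjjj

Term n consists of 2n+2 t's, followed by 2n+2 l's, followed by 3n-2 o's, followed by 2n+1 j's (n = 1, 2, …).
Setting n = 6 gives 14, 14, 16, 13 characters in each block.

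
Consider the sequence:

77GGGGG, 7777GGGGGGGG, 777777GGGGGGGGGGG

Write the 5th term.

Each string has the form 7^{2n} G^{3n+2} (n = 1, 2, …).
For term 5, n = 5, so the run lengths are 10, 17.

7777777777GGGGGGGGGGGGGGGGG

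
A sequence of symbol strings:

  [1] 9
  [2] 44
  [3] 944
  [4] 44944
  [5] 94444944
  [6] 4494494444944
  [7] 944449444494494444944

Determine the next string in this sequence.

4494494444944944449444494494444944

Each term (from the third on) is the two preceding terms concatenated in order: term 3 = 9·44 = 944.
The next term joins 4494494444944 and 944449444494494444944.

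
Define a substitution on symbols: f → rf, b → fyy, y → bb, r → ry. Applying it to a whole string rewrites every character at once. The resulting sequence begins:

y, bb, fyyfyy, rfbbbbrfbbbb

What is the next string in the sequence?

Expanding rfbbbbrfbbbb: r→ry, f→rf, b→fyy, b→fyy, b→fyy, b→fyy, r→ry, f→rf, b→fyy, b→fyy, b→fyy, b→fyy. Concatenated: ry rf fyy fyy fyy fyy ry rf fyy fyy fyy fyy.

ryrffyyfyyfyyfyyryrffyyfyyfyyfyy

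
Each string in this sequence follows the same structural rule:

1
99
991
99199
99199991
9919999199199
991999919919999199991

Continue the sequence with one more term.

9919999199199991999919919999199199

From term 3 onward, concatenate the last term with the second-to-last: 99·1 = 991, 991·99 = 99199, …
Continuing: 991999919919999199991 · 9919999199199 gives term 8.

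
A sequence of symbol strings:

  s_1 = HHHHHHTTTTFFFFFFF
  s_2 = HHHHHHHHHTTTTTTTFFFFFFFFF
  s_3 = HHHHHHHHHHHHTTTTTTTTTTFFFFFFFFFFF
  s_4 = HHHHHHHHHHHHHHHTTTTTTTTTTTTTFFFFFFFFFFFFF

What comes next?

Each string has the form H^{3n} T^{3n-2} F^{2n+3}, where the shown terms are n = 2, 3, 4, 5.
At n = 6 the blocks have lengths 18, 16, 15.

HHHHHHHHHHHHHHHHHHTTTTTTTTTTTTTTTTFFFFFFFFFFFFFFF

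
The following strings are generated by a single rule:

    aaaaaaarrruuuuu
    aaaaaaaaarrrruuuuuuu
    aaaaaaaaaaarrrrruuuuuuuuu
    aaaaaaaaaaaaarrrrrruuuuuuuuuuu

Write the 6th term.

Term n consists of 2n+3 a's, followed by n+1 r's, followed by 2n+1 u's, where the shown terms are n = 2, 3, 4, 5.
Setting n = 7 gives 17, 8, 15 characters in each block.

aaaaaaaaaaaaaaaaarrrrrrrruuuuuuuuuuuuuuu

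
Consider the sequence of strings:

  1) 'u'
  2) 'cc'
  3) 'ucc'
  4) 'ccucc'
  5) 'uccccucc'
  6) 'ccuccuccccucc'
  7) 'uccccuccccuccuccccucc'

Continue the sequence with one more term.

ccuccuccccuccuccccuccccuccuccccucc

This is a Fibonacci-style word recurrence s(k) = s(k−2)·s(k−1): e.g. u·cc = ucc.
The next term joins ccuccuccccucc and uccccuccccuccuccccucc.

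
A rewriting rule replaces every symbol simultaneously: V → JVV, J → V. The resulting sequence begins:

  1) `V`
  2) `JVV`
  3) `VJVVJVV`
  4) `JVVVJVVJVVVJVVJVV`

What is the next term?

VJVVJVVJVVVJVVJVVVJVVJVVJVVVJVVJVVVJVVJVV

Applying the rule to each of the 17 symbols of JVVVJVVJVVVJVVJVV gives the pieces V JVV JVV JVV V JVV JVV V JVV JVV JVV V JVV JVV V JVV JVV, which concatenate to the answer.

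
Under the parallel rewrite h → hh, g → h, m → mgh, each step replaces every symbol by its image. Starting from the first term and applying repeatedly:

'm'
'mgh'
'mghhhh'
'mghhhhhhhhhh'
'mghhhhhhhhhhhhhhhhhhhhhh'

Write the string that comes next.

Rewriting the 24 symbols of mghhhhhhhhhhhhhhhhhhhhhh one by one yields mgh h hh hh hh hh hh hh hh hh hh hh hh hh hh hh hh hh hh hh hh hh hh hh; concatenated:

mghhhhhhhhhhhhhhhhhhhhhhhhhhhhhhhhhhhhhhhhhhhhhh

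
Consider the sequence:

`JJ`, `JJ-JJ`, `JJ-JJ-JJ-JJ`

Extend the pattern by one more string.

Every step duplicates the string with '-' between the halves.
So the next term is two copies of JJ-JJ-JJ-JJ with '-' between the halves.

JJ-JJ-JJ-JJ-JJ-JJ-JJ-JJ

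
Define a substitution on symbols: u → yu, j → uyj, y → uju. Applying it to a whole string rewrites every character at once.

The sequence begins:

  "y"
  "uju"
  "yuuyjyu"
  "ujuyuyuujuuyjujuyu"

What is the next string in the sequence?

Rewriting the 18 symbols of ujuyuyuujuuyjujuyu one by one yields yu uyj yu uju yu uju yu yu uyj yu yu uju uyj yu uyj yu uju yu; concatenated:

yuuyjyuujuyuujuyuyuuyjyuyuujuuyjyuuyjyuujuyu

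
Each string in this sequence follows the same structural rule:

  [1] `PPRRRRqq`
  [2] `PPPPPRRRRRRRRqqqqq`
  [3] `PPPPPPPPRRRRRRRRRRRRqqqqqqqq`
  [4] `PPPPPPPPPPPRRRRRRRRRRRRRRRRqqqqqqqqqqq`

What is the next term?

PPPPPPPPPPPPPPRRRRRRRRRRRRRRRRRRRRqqqqqqqqqqqqqq

Reading off run lengths: P runs 2, 5, 8, 11; R runs 4, 8, 12, 16; q runs 2, 5, 8, 11 — each is linear in n (n = 1, 2, …).
Setting n = 5 gives 14, 20, 14 characters in each block.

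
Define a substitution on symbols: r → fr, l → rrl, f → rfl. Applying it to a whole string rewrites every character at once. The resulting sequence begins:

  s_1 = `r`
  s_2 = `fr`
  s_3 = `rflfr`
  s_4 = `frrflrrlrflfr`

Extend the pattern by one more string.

rflfrfrrflrrlfrfrrrlfrrflrrlrflfr

Replace each of the 13 characters of frrflrrlrflfr in place — rfl fr fr rfl rrl fr fr rrl fr rfl rrl rfl fr — and concatenate.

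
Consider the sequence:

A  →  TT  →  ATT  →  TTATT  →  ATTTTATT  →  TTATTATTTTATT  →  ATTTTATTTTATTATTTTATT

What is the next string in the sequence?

Each term (from the third on) is the two preceding terms concatenated in order: term 3 = A·TT = ATT.
So term 8 is TTATTATTTTATT·ATTTTATTTTATTATTTTATT.

TTATTATTTTATTATTTTATTTTATTATTTTATT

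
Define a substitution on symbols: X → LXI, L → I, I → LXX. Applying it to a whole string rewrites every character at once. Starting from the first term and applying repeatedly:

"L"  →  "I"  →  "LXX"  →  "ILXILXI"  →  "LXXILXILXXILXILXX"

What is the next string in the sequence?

ILXILXILXXILXILXXILXILXILXXILXILXXILXILXI

Replace each of the 17 characters of LXXILXILXXILXILXX in place — I LXI LXI LXX I LXI LXX I LXI LXI LXX I LXI LXX I LXI LXI — and concatenate.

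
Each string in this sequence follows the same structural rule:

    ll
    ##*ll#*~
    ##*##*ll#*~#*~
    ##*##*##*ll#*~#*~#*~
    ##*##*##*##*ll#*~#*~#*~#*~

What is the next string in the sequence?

Each term wraps the previous one in ##* on the left and #*~ on the right.
One more step from ##*##*##*##*ll#*~#*~#*~#*~ gives the answer.

##*##*##*##*##*ll#*~#*~#*~#*~#*~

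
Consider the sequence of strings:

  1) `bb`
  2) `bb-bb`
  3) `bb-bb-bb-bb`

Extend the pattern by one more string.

bb-bb-bb-bb-bb-bb-bb-bb

Every step duplicates the string with '-' between the halves.
So the next term is two copies of bb-bb-bb-bb with '-' between the halves.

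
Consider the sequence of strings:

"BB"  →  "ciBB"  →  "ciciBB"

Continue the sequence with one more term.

ciciciBB

Each term is the previous one with ci prepended.
One more step from ciciBB gives the answer.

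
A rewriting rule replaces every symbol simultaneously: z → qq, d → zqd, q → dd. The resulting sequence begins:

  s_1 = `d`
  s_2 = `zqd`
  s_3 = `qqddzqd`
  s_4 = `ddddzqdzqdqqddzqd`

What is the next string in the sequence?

Rewriting the 17 symbols of ddddzqdzqdqqddzqd one by one yields zqd zqd zqd zqd qq dd zqd qq dd zqd dd dd zqd zqd qq dd zqd; concatenated:

zqdzqdzqdzqdqqddzqdqqddzqdddddzqdzqdqqddzqd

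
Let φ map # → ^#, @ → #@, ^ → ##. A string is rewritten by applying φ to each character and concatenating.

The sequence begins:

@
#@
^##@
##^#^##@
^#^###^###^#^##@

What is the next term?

##^###^#^#^###^#^#^###^###^#^##@

φ(^#^###^###^#^##@) expands symbol-by-symbol to ## ^# ## ^# ^# ^# ## ^# ^# ^# ## ^# ## ^# ^# #@; joining the 16 pieces gives the next term.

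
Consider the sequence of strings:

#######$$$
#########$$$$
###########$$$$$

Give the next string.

#############$$$$$$

Reading off run lengths: # runs 7, 9, 11; $ runs 3, 4, 5 — each is linear in n, where the shown terms are n = 3, 4, 5.
Setting n = 6 gives 13, 6 characters in each block.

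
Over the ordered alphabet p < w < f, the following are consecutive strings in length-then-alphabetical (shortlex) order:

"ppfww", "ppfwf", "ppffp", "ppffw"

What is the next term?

ppfff

The successor of ppffw increments the rightmost position that isn't already f and resets every position after it to p.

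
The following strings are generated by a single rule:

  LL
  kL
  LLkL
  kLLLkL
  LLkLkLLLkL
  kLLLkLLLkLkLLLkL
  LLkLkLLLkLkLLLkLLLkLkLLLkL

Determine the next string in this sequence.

kLLLkLLLkLkLLLkLLLkLkLLLkLkLLLkLLLkLkLLLkL

This is a Fibonacci-style word recurrence s(k) = s(k−2)·s(k−1): e.g. LL·kL = LLkL.
Continuing: kLLLkLLLkLkLLLkL · LLkLkLLLkLkLLLkLLLkLkLLLkL gives term 8.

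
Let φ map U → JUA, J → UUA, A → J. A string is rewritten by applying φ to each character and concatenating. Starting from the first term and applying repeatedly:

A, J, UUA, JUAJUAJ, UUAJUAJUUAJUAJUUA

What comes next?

JUAJUAJUUAJUAJUUAJUAJUAJUUAJUAJUUAJUAJUAJ

φ(UUAJUAJUUAJUAJUUA) expands symbol-by-symbol to JUA JUA J UUA JUA J UUA JUA JUA J UUA JUA J UUA JUA JUA J; joining the 17 pieces gives the next term.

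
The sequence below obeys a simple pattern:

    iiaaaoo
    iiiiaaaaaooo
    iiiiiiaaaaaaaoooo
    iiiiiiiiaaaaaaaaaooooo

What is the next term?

iiiiiiiiiiaaaaaaaaaaaoooooo

Reading off run lengths: i runs 2, 4, 6, 8; a runs 3, 5, 7, 9; o runs 2, 3, 4, 5 — each is linear in n (n = 1, 2, …).
At n = 5 the blocks have lengths 10, 11, 6.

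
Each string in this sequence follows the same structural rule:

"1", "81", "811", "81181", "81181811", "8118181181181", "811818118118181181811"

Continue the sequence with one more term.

8118181181181811818118118181181181

This is a Fibonacci-style word recurrence s(k) = s(k−1)·s(k−2): e.g. 81·1 = 811.
Continuing: 811818118118181181811 · 8118181181181 gives term 8.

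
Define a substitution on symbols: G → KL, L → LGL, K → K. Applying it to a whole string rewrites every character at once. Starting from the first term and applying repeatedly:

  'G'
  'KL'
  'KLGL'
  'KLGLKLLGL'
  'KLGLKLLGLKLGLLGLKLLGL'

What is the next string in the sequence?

φ(KLGLKLLGLKLGLLGLKLLGL) expands symbol-by-symbol to K LGL KL LGL K LGL LGL KL LGL K LGL KL LGL LGL KL LGL K LGL LGL KL LGL; joining the 21 pieces gives the next term.

KLGLKLLGLKLGLLGLKLLGLKLGLKLLGLLGLKLLGLKLGLLGLKLLGL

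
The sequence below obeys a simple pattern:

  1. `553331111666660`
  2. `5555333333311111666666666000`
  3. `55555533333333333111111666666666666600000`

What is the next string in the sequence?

555555553333333333333331111111666666666666666660000000

Reading off run lengths: 5 runs 2, 4, 6; 3 runs 3, 7, 11; 1 runs 4, 5, 6; 6 runs 5, 9, 13; 0 runs 1, 3, 5 — each is linear in n (n = 1, 2, …).
At n = 4 the blocks have lengths 8, 15, 7, 17, 7.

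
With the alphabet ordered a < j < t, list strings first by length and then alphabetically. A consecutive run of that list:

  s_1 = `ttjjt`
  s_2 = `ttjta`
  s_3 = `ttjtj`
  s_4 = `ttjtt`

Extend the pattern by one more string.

tttaa

Treat ttjtt as a base-3 numeral over the given alphabet and add one, carrying through any trailing t's.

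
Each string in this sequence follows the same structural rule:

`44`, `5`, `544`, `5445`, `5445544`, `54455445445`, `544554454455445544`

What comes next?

54455445445544554454455445445

From term 3 onward, concatenate the last term with the second-to-last: 5·44 = 544, 544·5 = 5445, …
So term 8 is 544554454455445544·54455445445.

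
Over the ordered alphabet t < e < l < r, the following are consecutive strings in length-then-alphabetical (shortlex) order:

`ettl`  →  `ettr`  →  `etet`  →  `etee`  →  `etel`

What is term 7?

etlt

Continuing the enumeration 2 steps past etel: etel → eter → (answer).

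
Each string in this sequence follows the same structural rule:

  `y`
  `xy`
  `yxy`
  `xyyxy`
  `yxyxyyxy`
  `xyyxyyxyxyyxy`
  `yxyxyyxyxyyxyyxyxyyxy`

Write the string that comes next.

Each term (from the third on) is the two preceding terms concatenated in order: term 3 = y·xy = yxy.
Continuing: xyyxyyxyxyyxy · yxyxyyxyxyyxyyxyxyyxy gives term 8.

xyyxyyxyxyyxyyxyxyyxyxyyxyyxyxyyxy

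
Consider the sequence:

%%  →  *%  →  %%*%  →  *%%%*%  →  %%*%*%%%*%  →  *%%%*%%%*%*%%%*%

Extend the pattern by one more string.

%%*%*%%%*%*%%%*%%%*%*%%%*%

From term 3 onward, concatenate the second-to-last term with the last: %%·*% = %%*%, *%·%%*% = *%%%*%, …
Continuing: %%*%*%%%*% · *%%%*%%%*%*%%%*% gives term 7.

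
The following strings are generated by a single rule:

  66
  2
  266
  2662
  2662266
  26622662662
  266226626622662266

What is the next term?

26622662662266226626622662662

From term 3 onward, concatenate the last term with the second-to-last: 2·66 = 266, 266·2 = 2662, …
The next term joins 266226626622662266 and 26622662662.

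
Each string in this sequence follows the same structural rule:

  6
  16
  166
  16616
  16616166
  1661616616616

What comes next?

166161661661616616166

Each term (from the third on) is the previous term followed by the one before it: term 3 = 16·6 = 166.
Continuing: 1661616616616 · 16616166 gives term 7.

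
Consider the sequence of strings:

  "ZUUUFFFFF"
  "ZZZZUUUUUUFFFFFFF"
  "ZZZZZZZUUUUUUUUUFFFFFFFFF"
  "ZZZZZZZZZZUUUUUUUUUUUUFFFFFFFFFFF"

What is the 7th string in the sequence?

ZZZZZZZZZZZZZZZZZZZUUUUUUUUUUUUUUUUUUUUUFFFFFFFFFFFFFFFFF

Reading off run lengths: Z runs 1, 4, 7, 10; U runs 3, 6, 9, 12; F runs 5, 7, 9, 11 — each is linear in n (n = 1, 2, …).
At n = 7 the blocks have lengths 19, 21, 17.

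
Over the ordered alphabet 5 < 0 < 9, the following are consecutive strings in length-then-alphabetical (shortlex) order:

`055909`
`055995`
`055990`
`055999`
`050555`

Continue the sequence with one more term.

Treat 050555 as a base-3 numeral over the given alphabet and add one, carrying through any trailing 9's.

050550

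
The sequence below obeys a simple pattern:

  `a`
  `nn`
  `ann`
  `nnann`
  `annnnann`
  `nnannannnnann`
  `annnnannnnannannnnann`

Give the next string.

Each term (from the third on) is the two preceding terms concatenated in order: term 3 = a·nn = ann.
Continuing: nnannannnnann · annnnannnnannannnnann gives term 8.

nnannannnnannannnnannnnannannnnann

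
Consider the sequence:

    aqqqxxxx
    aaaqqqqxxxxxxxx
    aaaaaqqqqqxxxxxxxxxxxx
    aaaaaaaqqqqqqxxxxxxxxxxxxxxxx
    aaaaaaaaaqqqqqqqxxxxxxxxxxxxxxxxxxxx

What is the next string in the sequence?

Term n consists of 2n-1 a's, followed by n+2 q's, followed by 4n x's (n = 1, 2, …).
For the next term, n = 6, so the run lengths are 11, 8, 24.

aaaaaaaaaaaqqqqqqqqxxxxxxxxxxxxxxxxxxxxxxxx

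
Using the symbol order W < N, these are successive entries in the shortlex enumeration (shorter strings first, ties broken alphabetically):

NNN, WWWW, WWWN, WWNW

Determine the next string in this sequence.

The successor of WWNW increments the rightmost position that isn't already N and resets every position after it to W.

WWNN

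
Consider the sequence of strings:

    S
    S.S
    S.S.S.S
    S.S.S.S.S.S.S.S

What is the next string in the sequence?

Every step duplicates the string with '.' between the halves.
Doubling S.S.S.S.S.S.S.S with '.' between the halves:

S.S.S.S.S.S.S.S.S.S.S.S.S.S.S.S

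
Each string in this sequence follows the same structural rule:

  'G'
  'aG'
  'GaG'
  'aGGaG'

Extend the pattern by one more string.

GaGaGGaG

Each term (from the third on) is the two preceding terms concatenated in order: term 3 = G·aG = GaG.
The next term joins GaG and aGGaG.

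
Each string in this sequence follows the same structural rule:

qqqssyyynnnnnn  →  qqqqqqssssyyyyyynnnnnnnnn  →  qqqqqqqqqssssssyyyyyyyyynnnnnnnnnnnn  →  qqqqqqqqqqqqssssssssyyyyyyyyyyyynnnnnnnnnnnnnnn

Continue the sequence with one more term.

Reading off run lengths: q runs 3, 6, 9, 12; s runs 2, 4, 6, 8; y runs 3, 6, 9, 12; n runs 6, 9, 12, 15 — each is linear in n (n = 1, 2, …).
At n = 5 the blocks have lengths 15, 10, 15, 18.

qqqqqqqqqqqqqqqssssssssssyyyyyyyyyyyyyyynnnnnnnnnnnnnnnnnn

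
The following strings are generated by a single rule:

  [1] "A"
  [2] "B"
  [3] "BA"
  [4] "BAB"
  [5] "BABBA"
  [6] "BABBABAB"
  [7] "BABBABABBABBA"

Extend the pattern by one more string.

BABBABABBABBABABBABAB

This is a Fibonacci-style word recurrence s(k) = s(k−1)·s(k−2): e.g. B·A = BA.
The next term joins BABBABABBABBA and BABBABAB.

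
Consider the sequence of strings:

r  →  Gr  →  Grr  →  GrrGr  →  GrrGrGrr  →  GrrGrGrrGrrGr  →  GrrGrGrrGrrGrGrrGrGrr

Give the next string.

GrrGrGrrGrrGrGrrGrGrrGrrGrGrrGrrGr

Each term (from the third on) is the previous term followed by the one before it: term 3 = Gr·r = Grr.
The next term joins GrrGrGrrGrrGrGrrGrGrr and GrrGrGrrGrrGr.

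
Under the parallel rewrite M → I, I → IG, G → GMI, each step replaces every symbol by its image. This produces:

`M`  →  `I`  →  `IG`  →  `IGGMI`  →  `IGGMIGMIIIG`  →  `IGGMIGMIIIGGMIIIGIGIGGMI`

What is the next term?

IGGMIGMIIIGGMIIIGIGIGGMIGMIIIGIGIGGMIIGGMIIGGMIGMIIIG

Replace each of the 24 characters of IGGMIGMIIIGGMIIIGIGIGGMI in place — IG GMI GMI I IG GMI I IG IG IG GMI GMI I IG IG IG GMI IG GMI IG GMI GMI I IG — and concatenate.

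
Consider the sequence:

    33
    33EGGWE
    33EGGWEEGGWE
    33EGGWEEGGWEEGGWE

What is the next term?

33EGGWEEGGWEEGGWEEGGWE

Every step adds EGGWE to the end: s(k+1) = s(k)·EGGWE.
One more step from 33EGGWEEGGWEEGGWE gives the answer.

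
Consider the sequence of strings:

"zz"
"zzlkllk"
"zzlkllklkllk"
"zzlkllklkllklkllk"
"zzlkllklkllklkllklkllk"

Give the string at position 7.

Each term is the previous one with lkllk appended.
From zzlkllklkllklkllklkllk, 2 further steps: zzlkllklkllklkllklkllk → zzlkllklkllklkllklkllklkllk → (answer).

zzlkllklkllklkllklkllklkllklkllk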